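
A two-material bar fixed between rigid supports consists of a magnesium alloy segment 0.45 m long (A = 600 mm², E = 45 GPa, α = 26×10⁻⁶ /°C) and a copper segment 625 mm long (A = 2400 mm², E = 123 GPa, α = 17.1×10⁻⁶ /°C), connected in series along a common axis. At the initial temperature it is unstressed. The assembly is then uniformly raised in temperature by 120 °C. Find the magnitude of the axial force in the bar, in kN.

With the walls removed the bar would change length by δ_free = Σ αᵢΔT Lᵢ = 26×10⁻⁶×120×450 + 17.1×10⁻⁶×120×625 = 2.687 mm.
The walls prevent any net length change, so an axial force P (same in every segment) develops. Compatibility: P · Σ Lᵢ/(AᵢEᵢ) = δ_free.
Σ Lᵢ/(AᵢEᵢ) = 450/(600×45×10³) + 625/(2400×123×10³) = 1.878×10⁻⁵ mm/N.
P = 2.687 / 1.878×10⁻⁵ = 143000 N = 143 kN, compressive.

P ≈ 143 kN (compressive)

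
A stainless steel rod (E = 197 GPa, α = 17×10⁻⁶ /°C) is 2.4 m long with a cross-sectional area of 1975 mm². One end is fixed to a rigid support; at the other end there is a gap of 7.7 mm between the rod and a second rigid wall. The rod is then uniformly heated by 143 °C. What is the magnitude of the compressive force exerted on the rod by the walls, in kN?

Free thermal elongation = αΔT L = 17×10⁻⁶ × 143 × 2400 = 5.834 mm.
Since δ_free = 5.83 mm is less than the 7.7 mm gap, the rod never touches the wall. No axial force develops.

P ≈ 0 kN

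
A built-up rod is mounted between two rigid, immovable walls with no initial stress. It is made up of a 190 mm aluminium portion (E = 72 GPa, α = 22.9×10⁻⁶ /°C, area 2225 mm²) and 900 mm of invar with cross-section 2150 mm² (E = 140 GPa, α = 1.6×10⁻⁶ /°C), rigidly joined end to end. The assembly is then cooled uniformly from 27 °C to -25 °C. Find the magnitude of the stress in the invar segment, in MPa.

Free thermal contraction of the whole bar: Σ αᵢΔT Lᵢ = 22.9×10⁻⁶×52×190 + 1.6×10⁻⁶×52×900 = 0.3011 mm.
Since the ends are fixed, an axial force P builds up, equal in every segment, with P · Σ Lᵢ/(AᵢEᵢ) = δ_free.
Σ Lᵢ/(AᵢEᵢ) = 190/(2225×72×10³) + 900/(2150×140×10³) = 4.176×10⁻⁶ mm/N.
P = 0.3011 / 4.176×10⁻⁶ = 72110 N = 72.11 kN, tensile.
σ_{invar} = P / A = 72110 / 2150 = 33.54 MPa.

σ ≈ 33.5 MPa (tensile)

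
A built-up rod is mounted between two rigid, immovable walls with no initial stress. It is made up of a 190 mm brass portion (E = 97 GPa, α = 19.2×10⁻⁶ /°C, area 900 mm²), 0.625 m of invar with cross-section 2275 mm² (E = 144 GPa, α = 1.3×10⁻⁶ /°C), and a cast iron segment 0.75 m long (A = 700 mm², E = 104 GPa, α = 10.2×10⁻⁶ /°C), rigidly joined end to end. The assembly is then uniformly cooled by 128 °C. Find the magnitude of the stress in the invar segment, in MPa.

σ ≈ 47.4 MPa (tensile)

With the walls removed the bar would change length by δ_free = Σ αᵢΔT Lᵢ = 19.2×10⁻⁶×128×190 + 1.3×10⁻⁶×128×625 + 10.2×10⁻⁶×128×750 = 1.55 mm.
The rigid supports impose zero overall length change; the single axial force P common to all segments must satisfy P Σ Lᵢ/(AᵢEᵢ) = δ_free.
The series flexibility is Σ Lᵢ/(AᵢEᵢ) = 190/(900×97×10³) + 625/(2275×144×10³) + 750/(700×104×10³) = 1.439×10⁻⁵ mm/N.
Hence P = δ_free / Σ(L/AE) = 1.55/1.439×10⁻⁵ = 107.8 kN (tensile).
σ_{invar} = P / A = 107800 / 2275 = 47.36 MPa.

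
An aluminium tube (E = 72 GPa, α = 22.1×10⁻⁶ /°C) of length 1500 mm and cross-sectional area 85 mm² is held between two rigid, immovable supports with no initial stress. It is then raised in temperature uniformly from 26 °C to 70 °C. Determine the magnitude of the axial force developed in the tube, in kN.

P ≈ 5.95 kN (compressive)

Full restraint means ε = 0, so the stress is σ = EαΔT = 72×10³ × 22.1×10⁻⁶ × 44 = 70.01 MPa.
P = AEαΔT = 85 × 72×10³ × 22.1×10⁻⁶ × 44 = 5.951 kN (compressive).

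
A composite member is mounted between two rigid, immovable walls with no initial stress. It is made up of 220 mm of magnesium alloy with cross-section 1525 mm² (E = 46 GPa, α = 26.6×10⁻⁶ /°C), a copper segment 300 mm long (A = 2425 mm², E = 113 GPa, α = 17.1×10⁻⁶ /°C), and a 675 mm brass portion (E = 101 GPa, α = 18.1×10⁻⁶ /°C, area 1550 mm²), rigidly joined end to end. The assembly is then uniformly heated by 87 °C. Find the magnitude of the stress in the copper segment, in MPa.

σ ≈ 97.4 MPa (compressive)

Free thermal expansion of the whole bar: Σ αᵢΔT Lᵢ = 26.6×10⁻⁶×87×220 + 17.1×10⁻⁶×87×300 + 18.1×10⁻⁶×87×675 = 2.018 mm.
The walls prevent any net length change, so an axial force P (same in every segment) develops. Compatibility: P · Σ Lᵢ/(AᵢEᵢ) = δ_free.
Σ Lᵢ/(AᵢEᵢ) = 220/(1525×46×10³) + 300/(2425×113×10³) + 675/(1550×101×10³) = 8.543×10⁻⁶ mm/N.
Hence P = δ_free / Σ(L/AE) = 2.018/8.543×10⁻⁶ = 236.3 kN (compressive).
σ_{copper} = P / A = 236300 / 2425 = 97.43 MPa.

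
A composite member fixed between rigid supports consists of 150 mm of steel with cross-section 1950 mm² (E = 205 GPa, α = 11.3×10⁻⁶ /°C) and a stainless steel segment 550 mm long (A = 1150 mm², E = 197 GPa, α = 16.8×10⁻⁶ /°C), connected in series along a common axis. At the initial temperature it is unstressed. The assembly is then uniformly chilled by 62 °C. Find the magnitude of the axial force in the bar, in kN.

If the supports were absent, the total length change would be Σ αᵢΔT Lᵢ = 11.3×10⁻⁶×62×150 + 16.8×10⁻⁶×62×550 = 0.678 mm.
The walls prevent any net length change, so an axial force P (same in every segment) develops. Compatibility: P · Σ Lᵢ/(AᵢEᵢ) = δ_free.
Σ Lᵢ/(AᵢEᵢ) = 150/(1950×205×10³) + 550/(1150×197×10³) = 2.803×10⁻⁶ mm/N.
Hence P = δ_free / Σ(L/AE) = 0.678/2.803×10⁻⁶ = 241.9 kN (tensile).

P ≈ 242 kN (tensile)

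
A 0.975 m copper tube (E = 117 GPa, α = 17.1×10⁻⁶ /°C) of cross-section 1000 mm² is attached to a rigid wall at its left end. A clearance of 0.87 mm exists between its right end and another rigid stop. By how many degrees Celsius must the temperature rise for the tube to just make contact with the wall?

The gap closes when αΔT L = 0.87 mm, since the tube is still unstressed at that instant.
ΔT = 0.87 / (17.1×10⁻⁶ × 975) = 52.18 °C.

ΔT ≈ 52.2 °C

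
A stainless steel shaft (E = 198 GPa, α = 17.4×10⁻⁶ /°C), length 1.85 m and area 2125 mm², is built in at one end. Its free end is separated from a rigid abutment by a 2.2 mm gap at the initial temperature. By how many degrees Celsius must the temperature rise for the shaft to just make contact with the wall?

ΔT ≈ 68.3 °C

Contact occurs when the free expansion equals the gap: αΔT L = 2.2 mm.
ΔT = 2.2 / (17.4×10⁻⁶ × 1850) = 68.34 °C.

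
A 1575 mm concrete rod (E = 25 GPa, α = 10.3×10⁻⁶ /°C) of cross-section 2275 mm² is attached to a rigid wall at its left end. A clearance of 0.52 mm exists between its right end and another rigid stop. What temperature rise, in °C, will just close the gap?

Contact occurs when the free expansion equals the gap: αΔT L = 0.52 mm.
ΔT = 0.52 / (10.3×10⁻⁶ × 1575) = 32.05 °C.

ΔT ≈ 32.1 °C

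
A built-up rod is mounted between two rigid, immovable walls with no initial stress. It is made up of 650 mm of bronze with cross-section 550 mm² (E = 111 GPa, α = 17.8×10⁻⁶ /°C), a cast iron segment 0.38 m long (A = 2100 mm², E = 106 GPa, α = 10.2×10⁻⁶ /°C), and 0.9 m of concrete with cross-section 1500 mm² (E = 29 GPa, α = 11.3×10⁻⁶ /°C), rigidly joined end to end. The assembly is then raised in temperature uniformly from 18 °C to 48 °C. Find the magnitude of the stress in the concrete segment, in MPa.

With the walls removed the bar would change length by δ_free = Σ αᵢΔT Lᵢ = 17.8×10⁻⁶×30×650 + 10.2×10⁻⁶×30×380 + 11.3×10⁻⁶×30×900 = 0.7685 mm.
The walls prevent any net length change, so an axial force P (same in every segment) develops. Compatibility: P · Σ Lᵢ/(AᵢEᵢ) = δ_free.
Σ Lᵢ/(AᵢEᵢ) = 650/(550×111×10³) + 380/(2100×106×10³) + 900/(1500×29×10³) = 3.304×10⁻⁵ mm/N.
P = 0.7685 / 3.304×10⁻⁵ = 23260 N = 23.26 kN, compressive.
σ_{concrete} = P / A = 23260 / 1500 = 15.5 MPa.

σ ≈ 15.5 MPa (compressive)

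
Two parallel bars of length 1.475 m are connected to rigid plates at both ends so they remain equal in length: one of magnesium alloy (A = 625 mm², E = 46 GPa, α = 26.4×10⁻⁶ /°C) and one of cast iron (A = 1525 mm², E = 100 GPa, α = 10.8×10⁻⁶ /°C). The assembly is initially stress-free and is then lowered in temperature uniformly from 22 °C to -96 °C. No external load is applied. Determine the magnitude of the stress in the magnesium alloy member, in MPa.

σ ≈ 71.2 MPa (tensile)

The magnesium alloy has the larger α, so on cooling it would change length more than the cast iron if both were free. The rigid plates force a common final length, so the magnesium alloy is put into tension and the cast iron into compression, with equal and opposite forces P (no external load).
Compatibility of the two members (thermal + elastic change equal): (α₁ − α₂)ΔT = P·[1/(A₁E₁) + 1/(A₂E₂)].
|α₁ − α₂|·ΔT = 15.6×10⁻⁶ × 118 = 0.001841.
1/(A₁E₁) + 1/(A₂E₂) = 1/(625×46×10³) + 1/(1525×100×10³) = 4.134×10⁻⁸ N⁻¹.
P = 0.001841 / 4.134×10⁻⁸ = 44530 N = 44.53 kN.
σ_{magnesium alloy} = P/A₁ = 44530/625 = 71.25 MPa, tensile.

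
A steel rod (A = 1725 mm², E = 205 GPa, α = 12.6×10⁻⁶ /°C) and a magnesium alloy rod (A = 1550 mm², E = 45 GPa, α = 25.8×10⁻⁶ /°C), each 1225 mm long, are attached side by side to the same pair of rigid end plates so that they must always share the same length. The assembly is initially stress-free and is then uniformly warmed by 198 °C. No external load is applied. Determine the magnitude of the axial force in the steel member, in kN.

Both members must finish at the same length. With the larger α, the magnesium alloy tends to over-expand; the plates restrain it, putting the magnesium alloy in compression and the steel in tension. With no external load the two internal forces are equal and opposite, magnitude P.
Compatibility of the two members (thermal + elastic change equal): (α₁ − α₂)ΔT = P·[1/(A₁E₁) + 1/(A₂E₂)].
|α₁ − α₂|·ΔT = 13.2×10⁻⁶ × 198 = 0.002614.
1/(A₁E₁) + 1/(A₂E₂) = 1/(1725×205×10³) + 1/(1550×45×10³) = 1.716×10⁻⁸ N⁻¹.
P = 0.002614 / 1.716×10⁻⁸ = 152300 N = 152.3 kN.

P ≈ 152 kN (tensile in the steel)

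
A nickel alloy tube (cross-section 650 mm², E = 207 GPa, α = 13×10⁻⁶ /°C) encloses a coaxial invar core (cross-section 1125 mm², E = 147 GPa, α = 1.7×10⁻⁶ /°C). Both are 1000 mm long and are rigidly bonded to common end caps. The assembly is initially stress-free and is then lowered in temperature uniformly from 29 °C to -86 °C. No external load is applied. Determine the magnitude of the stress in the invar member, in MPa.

Both members must finish at the same length. With the larger α, the nickel alloy tends to over-contract; the plates restrain it, putting the nickel alloy in tension and the invar in compression. With no external load the two internal forces are equal and opposite, magnitude P.
Equating the net (thermal + elastic) strains gives |α₁ − α₂|·ΔT = P·[1/(A₁E₁) + 1/(A₂E₂)].
|α₁ − α₂|·ΔT = 11.3×10⁻⁶ × 115 = 0.0013.
1/(A₁E₁) + 1/(A₂E₂) = 1/(650×207×10³) + 1/(1125×147×10³) = 1.348×10⁻⁸ N⁻¹.
So P = 0.0013 / 1.348×10⁻⁸ = 96.41 kN.
σ_{invar} = P/A₂ = 96410/1125 = 85.7 MPa, compressive.

σ ≈ 85.7 MPa (compressive)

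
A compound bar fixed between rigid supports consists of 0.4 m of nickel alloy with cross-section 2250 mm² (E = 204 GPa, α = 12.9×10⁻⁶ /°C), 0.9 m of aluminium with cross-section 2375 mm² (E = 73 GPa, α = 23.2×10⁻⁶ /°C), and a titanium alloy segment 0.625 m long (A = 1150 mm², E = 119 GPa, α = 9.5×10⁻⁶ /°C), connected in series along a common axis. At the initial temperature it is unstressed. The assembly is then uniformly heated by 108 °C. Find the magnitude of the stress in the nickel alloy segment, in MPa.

σ ≈ 144 MPa (compressive)

With the walls removed the bar would change length by δ_free = Σ αᵢΔT Lᵢ = 12.9×10⁻⁶×108×400 + 23.2×10⁻⁶×108×900 + 9.5×10⁻⁶×108×625 = 3.454 mm.
The walls prevent any net length change, so an axial force P (same in every segment) develops. Compatibility: P · Σ Lᵢ/(AᵢEᵢ) = δ_free.
The series flexibility is Σ Lᵢ/(AᵢEᵢ) = 400/(2250×204×10³) + 900/(2375×73×10³) + 625/(1150×119×10³) = 1.063×10⁻⁵ mm/N.
Hence P = δ_free / Σ(L/AE) = 3.454/1.063×10⁻⁵ = 324.9 kN (compressive).
σ_{nickel alloy} = P / A = 324900 / 2250 = 144.4 MPa.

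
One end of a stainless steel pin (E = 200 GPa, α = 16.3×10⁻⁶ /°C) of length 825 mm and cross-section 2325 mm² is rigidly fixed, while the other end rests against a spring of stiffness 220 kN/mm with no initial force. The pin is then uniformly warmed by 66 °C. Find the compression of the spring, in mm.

δ ≈ 0.638 mm

Free thermal expansion: δ_free = αΔT L = 16.3×10⁻⁶ × 66 × 825 = 0.8875 mm.
With a force P in the spring, the elastic change of the pin is PL/(AE) and that of the spring is P/k; compatibility requires their sum to equal δ_free.
P [ L/(AE) + 1/k ] = δ_free → P [ 825/(2325×200×10³) + 1/(220×10³) ] = 0.8875.
P = 0.8875 / 6.32×10⁻⁶ = 140400 N.
Spring compression = P/k = 140400/(220×10³) = 0.6384 mm.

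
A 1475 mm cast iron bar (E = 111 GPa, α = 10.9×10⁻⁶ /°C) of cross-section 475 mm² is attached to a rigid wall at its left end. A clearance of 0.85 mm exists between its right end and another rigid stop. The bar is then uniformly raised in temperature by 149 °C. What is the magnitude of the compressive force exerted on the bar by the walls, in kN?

If the wall were absent the bar would grow by αΔT L = 10.9×10⁻⁶ × 149 × 1475 = 2.396 mm.
After closing the 0.85 mm clearance, 2.396 − 0.85 = 1.546 mm of expansion remains to be suppressed by the wall.
Compatibility: PL/(AE) = 1.546 mm, so σ = P/A = E × (1.546/1475) = 116.3 MPa.
P = σA = 116.3 × 475 = 55.25 kN.

P ≈ 55.2 kN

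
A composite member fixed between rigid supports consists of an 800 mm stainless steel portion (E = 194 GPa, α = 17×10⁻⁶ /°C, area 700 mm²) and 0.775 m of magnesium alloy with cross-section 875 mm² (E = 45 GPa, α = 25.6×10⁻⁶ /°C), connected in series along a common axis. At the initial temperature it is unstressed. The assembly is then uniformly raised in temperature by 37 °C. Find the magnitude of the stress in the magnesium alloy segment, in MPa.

σ ≈ 55.3 MPa (compressive)

If the supports were absent, the total length change would be Σ αᵢΔT Lᵢ = 17×10⁻⁶×37×800 + 25.6×10⁻⁶×37×775 = 1.237 mm.
Since the ends are fixed, an axial force P builds up, equal in every segment, with P · Σ Lᵢ/(AᵢEᵢ) = δ_free.
The series flexibility is Σ Lᵢ/(AᵢEᵢ) = 800/(700×194×10³) + 775/(875×45×10³) = 2.557×10⁻⁵ mm/N.
So P = 1.237 / 2.557×10⁻⁵ = 48.38 kN, compressive.
σ_{magnesium alloy} = P / A = 48380 / 875 = 55.29 MPa.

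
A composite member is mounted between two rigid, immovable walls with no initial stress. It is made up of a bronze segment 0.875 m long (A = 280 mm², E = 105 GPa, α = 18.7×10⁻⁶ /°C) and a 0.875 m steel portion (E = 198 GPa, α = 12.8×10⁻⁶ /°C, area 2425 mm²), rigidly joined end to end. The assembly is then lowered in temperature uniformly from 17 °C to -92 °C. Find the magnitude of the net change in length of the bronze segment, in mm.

|ΔL| ≈ 1.05 mm

Free thermal contraction of the whole bar: Σ αᵢΔT Lᵢ = 18.7×10⁻⁶×109×875 + 12.8×10⁻⁶×109×875 = 3.004 mm.
The walls prevent any net length change, so an axial force P (same in every segment) develops. Compatibility: P · Σ Lᵢ/(AᵢEᵢ) = δ_free.
Σ Lᵢ/(AᵢEᵢ) = 875/(280×105×10³) + 875/(2425×198×10³) = 3.158×10⁻⁵ mm/N.
Hence P = δ_free / Σ(L/AE) = 3.004/3.158×10⁻⁵ = 95.12 kN (tensile).
For the bronze segment, free thermal change = 18.7×10⁻⁶×109×875 = 1.784 mm and elastic change from P = 95120×875/(280×105×10³) = 2.831 mm; these oppose, so the net change is 1.05 mm (segment lengthens).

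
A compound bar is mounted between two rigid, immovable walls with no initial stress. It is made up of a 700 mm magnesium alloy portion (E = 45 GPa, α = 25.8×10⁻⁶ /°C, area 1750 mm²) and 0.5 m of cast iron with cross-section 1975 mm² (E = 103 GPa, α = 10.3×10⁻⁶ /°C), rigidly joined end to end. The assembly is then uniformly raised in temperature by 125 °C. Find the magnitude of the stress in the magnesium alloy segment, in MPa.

Free thermal expansion of the whole bar: Σ αᵢΔT Lᵢ = 25.8×10⁻⁶×125×700 + 10.3×10⁻⁶×125×500 = 2.901 mm.
Since the ends are fixed, an axial force P builds up, equal in every segment, with P · Σ Lᵢ/(AᵢEᵢ) = δ_free.
The series flexibility is Σ Lᵢ/(AᵢEᵢ) = 700/(1750×45×10³) + 500/(1975×103×10³) = 1.135×10⁻⁵ mm/N.
P = 2.901 / 1.135×10⁻⁵ = 255700 N = 255.7 kN, compressive.
σ_{magnesium alloy} = P / A = 255700 / 1750 = 146.1 MPa.

σ ≈ 146 MPa (compressive)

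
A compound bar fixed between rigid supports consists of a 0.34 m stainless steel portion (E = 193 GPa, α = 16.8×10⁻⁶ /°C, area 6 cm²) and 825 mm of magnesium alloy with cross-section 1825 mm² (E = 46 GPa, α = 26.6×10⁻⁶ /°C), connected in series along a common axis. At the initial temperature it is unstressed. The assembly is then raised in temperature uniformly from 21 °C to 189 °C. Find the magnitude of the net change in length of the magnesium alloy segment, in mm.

If the supports were absent, the total length change would be Σ αᵢΔT Lᵢ = 16.8×10⁻⁶×168×340 + 26.6×10⁻⁶×168×825 = 4.646 mm.
Since the ends are fixed, an axial force P builds up, equal in every segment, with P · Σ Lᵢ/(AᵢEᵢ) = δ_free.
The series flexibility is Σ Lᵢ/(AᵢEᵢ) = 340/(600×193×10³) + 825/(1825×46×10³) = 1.276×10⁻⁵ mm/N.
P = 4.646 / 1.276×10⁻⁵ = 364000 N = 364 kN, compressive.
For the magnesium alloy segment, free thermal change = 26.6×10⁻⁶×168×825 = 3.687 mm and elastic change from P = 364000×825/(1825×46×10³) = 3.578 mm; these oppose, so the net change is 0.109 mm (segment lengthens).

|ΔL| ≈ 0.109 mm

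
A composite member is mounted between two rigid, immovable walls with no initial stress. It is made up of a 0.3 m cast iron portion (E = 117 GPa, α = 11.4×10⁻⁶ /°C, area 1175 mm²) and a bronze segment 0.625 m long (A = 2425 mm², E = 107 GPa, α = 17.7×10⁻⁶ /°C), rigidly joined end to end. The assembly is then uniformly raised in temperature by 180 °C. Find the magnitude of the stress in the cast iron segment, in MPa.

If the supports were absent, the total length change would be Σ αᵢΔT Lᵢ = 11.4×10⁻⁶×180×300 + 17.7×10⁻⁶×180×625 = 2.607 mm.
The walls prevent any net length change, so an axial force P (same in every segment) develops. Compatibility: P · Σ Lᵢ/(AᵢEᵢ) = δ_free.
Σ Lᵢ/(AᵢEᵢ) = 300/(1175×117×10³) + 625/(2425×107×10³) = 4.591×10⁻⁶ mm/N.
So P = 2.607 / 4.591×10⁻⁶ = 567.8 kN, compressive.
σ_{cast iron} = P / A = 567800 / 1175 = 483.3 MPa.

σ ≈ 483 MPa (compressive)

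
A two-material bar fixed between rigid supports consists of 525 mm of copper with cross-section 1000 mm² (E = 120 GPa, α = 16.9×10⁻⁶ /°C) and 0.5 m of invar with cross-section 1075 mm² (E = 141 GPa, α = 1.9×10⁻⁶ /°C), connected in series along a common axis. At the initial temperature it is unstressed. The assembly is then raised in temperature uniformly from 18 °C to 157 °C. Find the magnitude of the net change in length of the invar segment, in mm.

|ΔL| ≈ 0.455 mm

If the supports were absent, the total length change would be Σ αᵢΔT Lᵢ = 16.9×10⁻⁶×139×525 + 1.9×10⁻⁶×139×500 = 1.365 mm.
The walls prevent any net length change, so an axial force P (same in every segment) develops. Compatibility: P · Σ Lᵢ/(AᵢEᵢ) = δ_free.
Σ Lᵢ/(AᵢEᵢ) = 525/(1000×120×10³) + 500/(1075×141×10³) = 7.674×10⁻⁶ mm/N.
P = 1.365 / 7.674×10⁻⁶ = 177900 N = 177.9 kN, compressive.
For the invar segment, free thermal change = 1.9×10⁻⁶×139×500 = 0.132 mm and elastic change from P = 177900×500/(1075×141×10³) = 0.5869 mm; these oppose, so the net change is 0.455 mm (segment shortens).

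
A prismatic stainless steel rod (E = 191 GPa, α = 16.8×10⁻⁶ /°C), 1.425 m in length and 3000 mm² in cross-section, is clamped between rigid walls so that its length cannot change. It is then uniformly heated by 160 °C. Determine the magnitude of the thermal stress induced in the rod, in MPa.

σ ≈ 513 MPa (compressive)

Because both ends are immovable the net strain is zero, and the suppressed thermal strain is αΔT = 16.8×10⁻⁶ × 160 = 2688×10⁻⁶.
σ = EαΔT = 191×10³ × 16.8×10⁻⁶ × 160 = 513.4 MPa (compressive; the rod is trying to expand).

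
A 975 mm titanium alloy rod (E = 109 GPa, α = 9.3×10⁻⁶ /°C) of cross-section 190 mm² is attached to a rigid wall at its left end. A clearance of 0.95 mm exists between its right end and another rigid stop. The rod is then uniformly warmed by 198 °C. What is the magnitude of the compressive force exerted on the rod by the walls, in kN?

P ≈ 18 kN

Unrestrained expansion: δ_free = αΔT L = 9.3×10⁻⁶ × 198 × 975 = 1.795 mm.
This exceeds the 0.95 mm gap, so the wall pushes back. The portion of expansion that must be recovered elastically is δ_free − gap = 1.795 − 0.95 = 0.8454 mm.
Compatibility: PL/(AE) = 0.8454 mm, so σ = P/A = E × (0.8454/975) = 94.51 MPa.
P = σA = 94.51 × 190 = 17.96 kN.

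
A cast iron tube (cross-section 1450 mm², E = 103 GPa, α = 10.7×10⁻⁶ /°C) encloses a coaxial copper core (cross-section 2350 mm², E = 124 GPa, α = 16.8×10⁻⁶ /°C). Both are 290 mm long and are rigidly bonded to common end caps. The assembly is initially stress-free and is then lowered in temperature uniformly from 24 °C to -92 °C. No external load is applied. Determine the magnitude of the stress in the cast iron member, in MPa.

σ ≈ 48.2 MPa (compressive)

Both members must finish at the same length. With the larger α, the copper tends to over-contract; the plates restrain it, putting the copper in tension and the cast iron in compression. With no external load the two internal forces are equal and opposite, magnitude P.
Equating the net (thermal + elastic) strains gives |α₁ − α₂|·ΔT = P·[1/(A₁E₁) + 1/(A₂E₂)].
|α₁ − α₂|·ΔT = 6.1×10⁻⁶ × 116 = 0.0007076.
1/(A₁E₁) + 1/(A₂E₂) = 1/(1450×103×10³) + 1/(2350×124×10³) = 1.013×10⁻⁸ N⁻¹.
P = 0.0007076 / 1.013×10⁻⁸ = 69870 N = 69.87 kN.
σ_{cast iron} = P/A₁ = 69870/1450 = 48.19 MPa, compressive.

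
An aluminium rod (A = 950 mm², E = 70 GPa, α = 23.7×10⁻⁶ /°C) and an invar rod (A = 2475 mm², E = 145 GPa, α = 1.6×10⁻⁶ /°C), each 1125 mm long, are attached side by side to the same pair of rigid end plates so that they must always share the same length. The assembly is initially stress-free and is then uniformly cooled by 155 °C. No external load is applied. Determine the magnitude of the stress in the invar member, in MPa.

σ ≈ 77.7 MPa (compressive)

Equilibrium of a rigid end plate with no external load gives equal and opposite internal forces ±P in the two members. Since α_{aluminium} > α_{invar}, cooling drives the aluminium into tension and the invar into compression.
Compatibility of the two members (thermal + elastic change equal): (α₁ − α₂)ΔT = P·[1/(A₁E₁) + 1/(A₂E₂)].
|α₁ − α₂|·ΔT = 22.1×10⁻⁶ × 155 = 0.003425.
1/(A₁E₁) + 1/(A₂E₂) = 1/(950×70×10³) + 1/(2475×145×10³) = 1.782×10⁻⁸ N⁻¹.
P = 0.003425 / 1.782×10⁻⁸ = 192200 N = 192.2 kN.
σ_{invar} = P/A₂ = 192200/2475 = 77.65 MPa, compressive.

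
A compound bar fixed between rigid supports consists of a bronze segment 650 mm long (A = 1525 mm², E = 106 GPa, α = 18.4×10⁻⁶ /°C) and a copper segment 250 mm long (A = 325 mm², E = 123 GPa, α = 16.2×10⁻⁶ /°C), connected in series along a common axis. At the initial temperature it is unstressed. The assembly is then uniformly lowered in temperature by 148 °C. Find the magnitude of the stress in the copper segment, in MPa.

If the supports were absent, the total length change would be Σ αᵢΔT Lᵢ = 18.4×10⁻⁶×148×650 + 16.2×10⁻⁶×148×250 = 2.369 mm.
Since the ends are fixed, an axial force P builds up, equal in every segment, with P · Σ Lᵢ/(AᵢEᵢ) = δ_free.
Σ Lᵢ/(AᵢEᵢ) = 650/(1525×106×10³) + 250/(325×123×10³) = 1.027×10⁻⁵ mm/N.
Hence P = δ_free / Σ(L/AE) = 2.369/1.027×10⁻⁵ = 230.6 kN (tensile).
σ_{copper} = P / A = 230600 / 325 = 709.6 MPa.

σ ≈ 710 MPa (tensile)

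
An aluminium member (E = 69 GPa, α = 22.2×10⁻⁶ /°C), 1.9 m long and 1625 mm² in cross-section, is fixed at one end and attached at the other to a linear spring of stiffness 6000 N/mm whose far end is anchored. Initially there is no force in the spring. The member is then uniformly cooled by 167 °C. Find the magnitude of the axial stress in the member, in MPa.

σ ≈ 23.6 MPa (tensile)

The unrestrained thermal change is αΔT L = 22.2×10⁻⁶ × 167 × 1900 = 7.044 mm.
Let P be the tensile force in the spring. The member extends elastically by PL/(AE) and the spring stretches by P/k; together these equal δ_free.
P [ L/(AE) + 1/k ] = δ_free → P [ 1900/(1625×69×10³) + 1/(6000) ] = 7.044.
P = 7.044 / 0.0001836 = 38360 N.
σ = P/A = 38360/1625 = 23.61 MPa.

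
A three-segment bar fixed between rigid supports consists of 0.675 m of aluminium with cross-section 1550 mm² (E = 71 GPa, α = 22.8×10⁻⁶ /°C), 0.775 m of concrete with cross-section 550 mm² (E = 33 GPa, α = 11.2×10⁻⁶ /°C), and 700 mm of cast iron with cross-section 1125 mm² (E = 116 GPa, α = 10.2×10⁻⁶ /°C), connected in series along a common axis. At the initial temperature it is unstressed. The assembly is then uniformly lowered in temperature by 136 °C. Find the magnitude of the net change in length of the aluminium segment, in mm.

|ΔL| ≈ 1.61 mm

If the supports were absent, the total length change would be Σ αᵢΔT Lᵢ = 22.8×10⁻⁶×136×675 + 11.2×10⁻⁶×136×775 + 10.2×10⁻⁶×136×700 = 4.245 mm.
Since the ends are fixed, an axial force P builds up, equal in every segment, with P · Σ Lᵢ/(AᵢEᵢ) = δ_free.
The series flexibility is Σ Lᵢ/(AᵢEᵢ) = 675/(1550×71×10³) + 775/(550×33×10³) + 700/(1125×116×10³) = 5.42×10⁻⁵ mm/N.
P = 4.245 / 5.42×10⁻⁵ = 78320 N = 78.32 kN, tensile.
For the aluminium segment, free thermal change = 22.8×10⁻⁶×136×675 = 2.093 mm and elastic change from P = 78320×675/(1550×71×10³) = 0.4804 mm; these oppose, so the net change is 1.61 mm (segment shortens).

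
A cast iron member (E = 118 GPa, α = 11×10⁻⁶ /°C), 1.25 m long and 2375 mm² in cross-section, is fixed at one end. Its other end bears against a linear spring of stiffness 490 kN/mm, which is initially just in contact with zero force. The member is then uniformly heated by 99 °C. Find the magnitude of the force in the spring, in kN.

Free thermal expansion: δ_free = αΔT L = 11×10⁻⁶ × 99 × 1250 = 1.361 mm.
Let P be the compressive force at the spring. The member shortens elastically by PL/(AE) and the spring compresses by P/k; together these equal δ_free.
So P = δ_free / [L/(AE) + 1/k] = 1.361 / [ 1250/(2375×118×10³) + 1/(490×10³) ].
P = 1.361 / 6.501×10⁻⁶ = 209400 N.

P ≈ 209 kN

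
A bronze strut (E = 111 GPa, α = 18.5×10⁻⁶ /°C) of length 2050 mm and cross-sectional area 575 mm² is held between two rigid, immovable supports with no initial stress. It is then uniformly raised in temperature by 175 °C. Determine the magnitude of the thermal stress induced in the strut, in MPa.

With length fixed, the mechanical strain must cancel the thermal strain αΔT = 18.5×10⁻⁶ × 175 = 3237.5×10⁻⁶.
The stress required to suppress this strain is σ = Eε = 111×10³ × 3237.5×10⁻⁶ = 359.4 MPa, compressive since the strut is trying to expand.

σ ≈ 359 MPa (compressive)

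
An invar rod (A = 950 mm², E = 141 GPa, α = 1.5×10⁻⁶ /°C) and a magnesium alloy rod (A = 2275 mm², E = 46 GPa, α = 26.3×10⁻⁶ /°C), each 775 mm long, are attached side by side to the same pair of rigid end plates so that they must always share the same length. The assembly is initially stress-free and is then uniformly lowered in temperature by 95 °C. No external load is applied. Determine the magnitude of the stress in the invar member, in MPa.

The magnesium alloy has the larger α, so on cooling it would change length more than the invar if both were free. The rigid plates force a common final length, so the magnesium alloy is put into tension and the invar into compression, with equal and opposite forces P (no external load).
Compatibility of the two members (thermal + elastic change equal): (α₁ − α₂)ΔT = P·[1/(A₁E₁) + 1/(A₂E₂)].
|α₁ − α₂|·ΔT = 24.8×10⁻⁶ × 95 = 0.002356.
1/(A₁E₁) + 1/(A₂E₂) = 1/(950×141×10³) + 1/(2275×46×10³) = 1.702×10⁻⁸ N⁻¹.
P = 0.002356 / 1.702×10⁻⁸ = 138400 N = 138.4 kN.
σ_{invar} = P/A₁ = 138400/950 = 145.7 MPa, compressive.

σ ≈ 146 MPa (compressive)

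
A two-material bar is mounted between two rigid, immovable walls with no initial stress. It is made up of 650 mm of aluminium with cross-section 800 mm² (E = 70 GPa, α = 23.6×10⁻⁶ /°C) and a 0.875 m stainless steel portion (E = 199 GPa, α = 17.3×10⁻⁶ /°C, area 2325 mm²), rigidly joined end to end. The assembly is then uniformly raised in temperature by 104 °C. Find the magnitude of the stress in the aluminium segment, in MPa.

Free thermal expansion of the whole bar: Σ αᵢΔT Lᵢ = 23.6×10⁻⁶×104×650 + 17.3×10⁻⁶×104×875 = 3.17 mm.
Since the ends are fixed, an axial force P builds up, equal in every segment, with P · Σ Lᵢ/(AᵢEᵢ) = δ_free.
Σ Lᵢ/(AᵢEᵢ) = 650/(800×70×10³) + 875/(2325×199×10³) = 1.35×10⁻⁵ mm/N.
So P = 3.17 / 1.35×10⁻⁵ = 234.8 kN, compressive.
σ_{aluminium} = P / A = 234800 / 800 = 293.5 MPa.

σ ≈ 294 MPa (compressive)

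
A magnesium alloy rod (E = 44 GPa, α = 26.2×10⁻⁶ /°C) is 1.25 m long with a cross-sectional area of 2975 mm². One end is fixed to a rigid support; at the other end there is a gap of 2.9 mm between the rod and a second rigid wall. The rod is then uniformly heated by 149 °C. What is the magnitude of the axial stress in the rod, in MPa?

If the wall were absent the rod would grow by αΔT L = 26.2×10⁻⁶ × 149 × 1250 = 4.88 mm.
The gap closes (δ_free > 2.9 mm) and the wall then resists a further 4.88 − 2.9 = 1.98 mm of expansion.
That suppressed elongation corresponds to σ = E·Δ/L = 44×10³ × 1.98/1250 = 69.69 MPa.

σ ≈ 69.7 MPa (compressive)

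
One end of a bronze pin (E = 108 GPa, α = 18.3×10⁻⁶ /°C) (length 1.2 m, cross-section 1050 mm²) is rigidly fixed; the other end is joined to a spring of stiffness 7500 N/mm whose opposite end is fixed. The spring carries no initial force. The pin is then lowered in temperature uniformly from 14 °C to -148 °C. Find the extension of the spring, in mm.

If the spring were absent the pin would shorten by αΔT L = 18.3×10⁻⁶ × 162 × 1200 = 3.558 mm.
Let P be the tensile force in the spring. The pin extends elastically by PL/(AE) and the spring stretches by P/k; together these equal δ_free.
So P = δ_free / [L/(AE) + 1/k] = 3.558 / [ 1200/(1050×108×10³) + 1/(7500) ].
P = 3.558 / 0.0001439 = 24720 N.
Spring extension = P/k = 24720/(7500) = 3.296 mm.

δ ≈ 3.3 mm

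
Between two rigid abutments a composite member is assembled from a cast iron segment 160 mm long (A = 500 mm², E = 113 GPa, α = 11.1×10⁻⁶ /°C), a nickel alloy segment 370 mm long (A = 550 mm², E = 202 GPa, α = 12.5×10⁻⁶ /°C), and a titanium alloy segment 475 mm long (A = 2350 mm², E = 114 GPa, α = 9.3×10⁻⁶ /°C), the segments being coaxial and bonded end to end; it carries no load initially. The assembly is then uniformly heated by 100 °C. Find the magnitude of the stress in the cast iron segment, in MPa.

If the supports were absent, the total length change would be Σ αᵢΔT Lᵢ = 11.1×10⁻⁶×100×160 + 12.5×10⁻⁶×100×370 + 9.3×10⁻⁶×100×475 = 1.082 mm.
Since the ends are fixed, an axial force P builds up, equal in every segment, with P · Σ Lᵢ/(AᵢEᵢ) = δ_free.
The series flexibility is Σ Lᵢ/(AᵢEᵢ) = 160/(500×113×10³) + 370/(550×202×10³) + 475/(2350×114×10³) = 7.935×10⁻⁶ mm/N.
Hence P = δ_free / Σ(L/AE) = 1.082/7.935×10⁻⁶ = 136.3 kN (compressive).
σ_{cast iron} = P / A = 136300 / 500 = 272.7 MPa.

σ ≈ 273 MPa (compressive)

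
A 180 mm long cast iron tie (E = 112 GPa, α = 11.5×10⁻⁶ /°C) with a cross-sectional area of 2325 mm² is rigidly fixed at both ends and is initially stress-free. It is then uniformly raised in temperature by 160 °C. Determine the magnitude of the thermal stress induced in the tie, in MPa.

σ ≈ 206 MPa (compressive)

The supports are rigid, so the total axial strain is zero. The restrained thermal strain is ε = αΔT = 11.5×10⁻⁶ × 160 = 1840×10⁻⁶.
The stress required to suppress this strain is σ = Eε = 112×10³ × 1840×10⁻⁶ = 206.1 MPa, compressive since the tie is trying to expand.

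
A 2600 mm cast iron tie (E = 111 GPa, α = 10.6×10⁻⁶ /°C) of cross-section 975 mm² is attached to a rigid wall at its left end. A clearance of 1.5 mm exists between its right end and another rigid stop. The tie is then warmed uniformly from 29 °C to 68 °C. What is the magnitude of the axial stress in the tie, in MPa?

σ ≈ 0 MPa

Unrestrained expansion: δ_free = αΔT L = 10.6×10⁻⁶ × 39 × 2600 = 1.075 mm.
Since δ_free = 1.07 mm is less than the 1.5 mm gap, the tie never touches the wall. No axial force develops.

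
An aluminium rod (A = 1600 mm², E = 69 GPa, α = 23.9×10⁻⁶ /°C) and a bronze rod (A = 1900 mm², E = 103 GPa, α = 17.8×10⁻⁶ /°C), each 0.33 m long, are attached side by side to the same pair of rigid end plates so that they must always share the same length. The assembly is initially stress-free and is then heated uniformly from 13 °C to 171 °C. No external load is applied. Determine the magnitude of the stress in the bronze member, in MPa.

The aluminium has the larger α, so on heating it would change length more than the bronze if both were free. The rigid plates force a common final length, so the aluminium is put into compression and the bronze into tension, with equal and opposite forces P (no external load).
Compatibility of the two members (thermal + elastic change equal): (α₁ − α₂)ΔT = P·[1/(A₁E₁) + 1/(A₂E₂)].
|α₁ − α₂|·ΔT = 6.1×10⁻⁶ × 158 = 0.0009638.
1/(A₁E₁) + 1/(A₂E₂) = 1/(1600×69×10³) + 1/(1900×103×10³) = 1.417×10⁻⁸ N⁻¹.
P = 0.0009638 / 1.417×10⁻⁸ = 68030 N = 68.03 kN.
σ_{bronze} = P/A₂ = 68030/1900 = 35.8 MPa, tensile.

σ ≈ 35.8 MPa (tensile)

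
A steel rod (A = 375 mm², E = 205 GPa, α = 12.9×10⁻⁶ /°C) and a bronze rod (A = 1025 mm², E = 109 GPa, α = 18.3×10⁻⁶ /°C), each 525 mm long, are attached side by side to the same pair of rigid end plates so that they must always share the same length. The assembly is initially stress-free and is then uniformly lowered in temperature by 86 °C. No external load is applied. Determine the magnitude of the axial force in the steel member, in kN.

Both members must finish at the same length. With the larger α, the bronze tends to over-contract; the plates restrain it, putting the bronze in tension and the steel in compression. With no external load the two internal forces are equal and opposite, magnitude P.
Setting the final lengths equal and cancelling L: (α₁ − α₂)ΔT = P/(A₁E₁) + P/(A₂E₂).
|α₁ − α₂|·ΔT = 5.4×10⁻⁶ × 86 = 0.0004644.
1/(A₁E₁) + 1/(A₂E₂) = 1/(375×205×10³) + 1/(1025×109×10³) = 2.196×10⁻⁸ N⁻¹.
P = 0.0004644 / 2.196×10⁻⁸ = 21150 N = 21.15 kN.

P ≈ 21.1 kN (compressive in the steel)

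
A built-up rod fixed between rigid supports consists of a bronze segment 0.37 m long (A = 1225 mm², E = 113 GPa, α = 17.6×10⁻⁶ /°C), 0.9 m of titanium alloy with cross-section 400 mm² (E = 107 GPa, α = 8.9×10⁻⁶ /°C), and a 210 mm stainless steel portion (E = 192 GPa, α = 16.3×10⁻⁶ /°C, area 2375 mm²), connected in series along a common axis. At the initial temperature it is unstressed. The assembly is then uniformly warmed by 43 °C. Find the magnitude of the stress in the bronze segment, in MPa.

If the supports were absent, the total length change would be Σ αᵢΔT Lᵢ = 17.6×10⁻⁶×43×370 + 8.9×10⁻⁶×43×900 + 16.3×10⁻⁶×43×210 = 0.7716 mm.
The walls prevent any net length change, so an axial force P (same in every segment) develops. Compatibility: P · Σ Lᵢ/(AᵢEᵢ) = δ_free.
Σ Lᵢ/(AᵢEᵢ) = 370/(1225×113×10³) + 900/(400×107×10³) + 210/(2375×192×10³) = 2.416×10⁻⁵ mm/N.
P = 0.7716 / 2.416×10⁻⁵ = 31940 N = 31.94 kN, compressive.
σ_{bronze} = P / A = 31940 / 1225 = 26.07 MPa.

σ ≈ 26.1 MPa (compressive)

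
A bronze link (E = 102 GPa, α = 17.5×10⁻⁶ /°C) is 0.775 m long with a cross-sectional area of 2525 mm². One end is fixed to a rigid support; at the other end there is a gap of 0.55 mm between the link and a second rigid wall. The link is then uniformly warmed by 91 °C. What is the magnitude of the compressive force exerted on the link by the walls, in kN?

P ≈ 227 kN

Unrestrained expansion: δ_free = αΔT L = 17.5×10⁻⁶ × 91 × 775 = 1.234 mm.
This exceeds the 0.55 mm gap, so the wall pushes back. The portion of expansion that must be recovered elastically is δ_free − gap = 1.234 − 0.55 = 0.6842 mm.
That suppressed elongation corresponds to σ = E·Δ/L = 102×10³ × 0.6842/775 = 90.05 MPa.
P = σA = 90.05 × 2525 = 227.4 kN.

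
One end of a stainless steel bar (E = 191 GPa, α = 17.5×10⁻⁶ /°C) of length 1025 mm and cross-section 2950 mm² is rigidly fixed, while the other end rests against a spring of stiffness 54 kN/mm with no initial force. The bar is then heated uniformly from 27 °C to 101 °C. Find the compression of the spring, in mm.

If the spring were absent the bar would lengthen by αΔT L = 17.5×10⁻⁶ × 74 × 1025 = 1.327 mm.
With a force P in the spring, the elastic change of the bar is PL/(AE) and that of the spring is P/k; compatibility requires their sum to equal δ_free.
P [ L/(AE) + 1/k ] = δ_free → P [ 1025/(2950×191×10³) + 1/(54×10³) ] = 1.327.
P = 1.327 / 2.034×10⁻⁵ = 65270 N.
Spring compression = P/k = 65270/(54×10³) = 1.209 mm.

δ ≈ 1.21 mm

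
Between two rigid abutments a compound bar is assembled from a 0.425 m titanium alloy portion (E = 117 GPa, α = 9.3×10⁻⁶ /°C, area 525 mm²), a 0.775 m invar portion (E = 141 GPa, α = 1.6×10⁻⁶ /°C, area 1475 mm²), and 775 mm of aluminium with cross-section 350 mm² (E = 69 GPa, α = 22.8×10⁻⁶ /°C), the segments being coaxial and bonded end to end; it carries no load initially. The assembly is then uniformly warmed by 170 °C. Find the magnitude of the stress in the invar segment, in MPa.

σ ≈ 61.7 MPa (compressive)

If the supports were absent, the total length change would be Σ αᵢΔT Lᵢ = 9.3×10⁻⁶×170×425 + 1.6×10⁻⁶×170×775 + 22.8×10⁻⁶×170×775 = 3.887 mm.
The rigid supports impose zero overall length change; the single axial force P common to all segments must satisfy P Σ Lᵢ/(AᵢEᵢ) = δ_free.
Σ Lᵢ/(AᵢEᵢ) = 425/(525×117×10³) + 775/(1475×141×10³) + 775/(350×69×10³) = 4.274×10⁻⁵ mm/N.
Hence P = δ_free / Σ(L/AE) = 3.887/4.274×10⁻⁵ = 90.94 kN (compressive).
σ_{invar} = P / A = 90940 / 1475 = 61.66 MPa.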